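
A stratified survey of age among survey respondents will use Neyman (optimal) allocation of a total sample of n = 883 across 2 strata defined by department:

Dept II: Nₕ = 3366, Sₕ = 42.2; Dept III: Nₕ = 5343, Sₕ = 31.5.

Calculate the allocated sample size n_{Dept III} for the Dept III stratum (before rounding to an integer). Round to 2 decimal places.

478.86

Neyman allocation: nₕ = n·NₕSₕ / Σⱼ NⱼSⱼ.
Σ NⱼSⱼ = 3366·42.2 + 5343·31.5 = 310349.7.
n_{Dept III} = 883·5343·31.5 / 310349.7 = 478.86.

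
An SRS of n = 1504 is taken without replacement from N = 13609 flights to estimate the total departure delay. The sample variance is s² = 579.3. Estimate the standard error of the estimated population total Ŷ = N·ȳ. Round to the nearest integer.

7966

Var(Ŷ) = N²·Var(ȳ) = N²·(1 − n/N)·s²/n.
f = 1504/13609 = 0.11051510; Var(ȳ) = 0.88948490·579.3/1504 = 0.34260545.
Var(Ŷ) = 13609² · 0.34260545 = 6.3452202 × 10^7.
SE(Ŷ) = √(6.3452202 × 10^7) = 7966.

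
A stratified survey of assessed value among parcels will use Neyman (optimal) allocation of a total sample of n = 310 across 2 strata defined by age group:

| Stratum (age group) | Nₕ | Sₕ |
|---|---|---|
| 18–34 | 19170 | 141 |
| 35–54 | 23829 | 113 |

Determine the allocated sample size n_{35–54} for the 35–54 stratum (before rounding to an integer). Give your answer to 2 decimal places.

Neyman allocation: nₕ = n·NₕSₕ / Σⱼ NⱼSⱼ.
Σ NⱼSⱼ = 19170·141 + 23829·113 = 5.395647 × 10^6.
n_{35–54} = 310·23829·113 / (5.395647 × 10^6) = 154.70.

154.70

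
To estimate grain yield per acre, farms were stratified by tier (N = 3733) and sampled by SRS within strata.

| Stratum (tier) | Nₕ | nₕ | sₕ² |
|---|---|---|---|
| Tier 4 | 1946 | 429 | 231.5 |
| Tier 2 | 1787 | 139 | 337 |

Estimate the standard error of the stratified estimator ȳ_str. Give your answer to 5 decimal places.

Var(ȳ_str) = Σₕ Wₕ²(1 − fₕ)sₕ²/nₕ with Wₕ = Nₕ/N, N = 3733.
Tier 4: Wₕ = 0.52129654; term = 0.52129654²·(1 − 0.22045221)·231.5/429 = 0.11431577.
Tier 2: Wₕ = 0.47870346; term = 0.47870346²·(1 − 0.07778400)·337/139 = 0.51236668.
Sum = 0.62668245.
SE = √(0.62668245) = 0.79163.

0.79163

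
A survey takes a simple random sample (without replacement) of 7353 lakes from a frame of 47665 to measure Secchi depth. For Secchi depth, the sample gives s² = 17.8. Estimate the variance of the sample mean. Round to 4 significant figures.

Under SRS without replacement, Var(ȳ) = (1 − f)·s²/n with f = n/N = 7353/47665 = 0.15426414.
Var(ȳ) = (1 − 0.15426414)·17.8/7353 = 0.84573586·0.0024207806 = 0.002047341.

0.002047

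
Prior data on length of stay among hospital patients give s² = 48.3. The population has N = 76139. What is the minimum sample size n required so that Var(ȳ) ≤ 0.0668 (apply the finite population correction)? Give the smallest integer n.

717

Without fpc, n₀ = s²/D = 48.3/0.0668 = 723.0539.
With fpc, (1 − n/N)·s²/n ≤ D requires n ≥ n₀/(1 + n₀/N) = 723.0539/(1 + 723.0539/76139) = 716.2520.
Rounding up, n = 717.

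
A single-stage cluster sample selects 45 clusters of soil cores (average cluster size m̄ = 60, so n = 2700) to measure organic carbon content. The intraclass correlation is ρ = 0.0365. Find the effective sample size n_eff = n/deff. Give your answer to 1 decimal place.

deff = 1 + (60 − 1)·0.0365 = 1 + 2.1535 = 3.1535.
n_eff = 2700 / 3.1535 = 856.2.

856.2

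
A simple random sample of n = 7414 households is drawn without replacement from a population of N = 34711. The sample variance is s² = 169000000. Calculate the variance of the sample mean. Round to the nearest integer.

17926

Under SRS without replacement, Var(ȳ) = (1 − f)·s²/n with f = n/N = 7414/34711 = 0.21359223.
Var(ȳ) = (1 − 0.21359223)·169000000/7414 = 0.78640777·22794.713 = 17925.939.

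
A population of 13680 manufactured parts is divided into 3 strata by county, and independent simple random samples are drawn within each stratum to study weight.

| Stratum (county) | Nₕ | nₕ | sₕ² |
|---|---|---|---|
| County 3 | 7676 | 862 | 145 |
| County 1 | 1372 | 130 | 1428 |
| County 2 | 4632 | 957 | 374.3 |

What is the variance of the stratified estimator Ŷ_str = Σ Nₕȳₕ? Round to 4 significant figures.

Var(Ŷ_str) = Σₕ Nₕ²(1 − fₕ)sₕ²/nₕ.
County 3: 7676²·(1 − 862/7676)·145/862 = 8.7982811 × 10^6.
County 1: 1372²·(1 − 130/1372)·1428/130 = 1.8718048 × 10^7.
County 2: 4632²·(1 − 957/4632)·374.3/957 = 6.6578466 × 10^6.
Sum = 3.4174176 × 10^7.

3.417 × 10^7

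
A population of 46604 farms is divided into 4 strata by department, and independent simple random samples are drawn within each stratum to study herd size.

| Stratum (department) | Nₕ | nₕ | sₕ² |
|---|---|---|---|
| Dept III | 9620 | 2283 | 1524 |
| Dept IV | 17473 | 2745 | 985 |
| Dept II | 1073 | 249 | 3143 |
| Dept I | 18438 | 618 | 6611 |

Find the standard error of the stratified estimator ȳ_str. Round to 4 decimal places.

1.2991

Var(ȳ_str) = Σₕ Wₕ²(1 − fₕ)sₕ²/nₕ with Wₕ = Nₕ/N, N = 46604.
Dept III: Wₕ = 0.20642005; term = 0.20642005²·(1 − 0.23731809)·1524/2283 = 0.021693332.
Dept IV: Wₕ = 0.37492490; term = 0.37492490²·(1 − 0.15709952)·985/2745 = 0.042516622.
Dept II: Wₕ = 0.02302377; term = 0.02302377²·(1 − 0.23205965)·3143/249 = 0.0051383724.
Dept I: Wₕ = 0.39563128; term = 0.39563128²·(1 − 0.03351774)·6611/618 = 1.6182805.
Sum = 1.6876288.
SE = √(1.6876288) = 1.2991.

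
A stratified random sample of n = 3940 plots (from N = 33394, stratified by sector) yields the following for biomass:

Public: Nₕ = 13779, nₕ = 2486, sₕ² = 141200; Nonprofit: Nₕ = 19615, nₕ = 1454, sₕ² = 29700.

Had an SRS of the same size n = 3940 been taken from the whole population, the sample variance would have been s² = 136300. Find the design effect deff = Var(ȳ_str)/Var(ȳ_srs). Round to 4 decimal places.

Var(ȳ_str) = Σ Wₕ²(1−fₕ)sₕ²/nₕ with Wₕ = Nₕ/33394:
  Public: (13779/33394)²·(1−2486/13779)·141200/2486 = 7.9254461
  Nonprofit: (19615/33394)²·(1−1454/19615)·29700/1454 = 6.5250407
  → Var(ȳ_str) = 14.450487.
Var(ȳ_srs) = (1 − 3940/33394)·136300/3940 = 30.512337.
deff = 14.450487 / 30.512337 = 0.4736.

0.4736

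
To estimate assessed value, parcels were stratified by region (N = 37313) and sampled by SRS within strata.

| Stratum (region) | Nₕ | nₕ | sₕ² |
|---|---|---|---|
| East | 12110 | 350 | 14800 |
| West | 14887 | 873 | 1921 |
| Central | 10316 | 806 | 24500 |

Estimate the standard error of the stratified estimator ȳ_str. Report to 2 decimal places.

Var(ȳ_str) = Σₕ Wₕ²(1 − fₕ)sₕ²/nₕ with Wₕ = Nₕ/N, N = 37313.
East: Wₕ = 0.32455176; term = 0.32455176²·(1 − 0.02890173)·14800/350 = 4.3253853.
West: Wₕ = 0.39897623; term = 0.39897623²·(1 − 0.05864177)·1921/873 = 0.32973275.
Central: Wₕ = 0.27647201; term = 0.27647201²·(1 − 0.07813106)·24500/806 = 2.1419166.
Sum = 6.7970347.
SE = √(6.7970347) = 2.61.

2.61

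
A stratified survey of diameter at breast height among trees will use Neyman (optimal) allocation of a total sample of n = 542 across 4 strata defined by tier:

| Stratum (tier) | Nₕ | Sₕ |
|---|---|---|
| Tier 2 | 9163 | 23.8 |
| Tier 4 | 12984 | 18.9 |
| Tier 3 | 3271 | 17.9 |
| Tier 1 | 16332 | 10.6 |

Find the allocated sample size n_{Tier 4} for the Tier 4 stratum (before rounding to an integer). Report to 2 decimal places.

191.33

Neyman allocation: nₕ = n·NₕSₕ / Σⱼ NⱼSⱼ.
Σ NⱼSⱼ = 9163·23.8 + 12984·18.9 + 3271·17.9 + 16332·10.6 = 695147.1.
n_{Tier 4} = 542·12984·18.9 / 695147.1 = 191.33.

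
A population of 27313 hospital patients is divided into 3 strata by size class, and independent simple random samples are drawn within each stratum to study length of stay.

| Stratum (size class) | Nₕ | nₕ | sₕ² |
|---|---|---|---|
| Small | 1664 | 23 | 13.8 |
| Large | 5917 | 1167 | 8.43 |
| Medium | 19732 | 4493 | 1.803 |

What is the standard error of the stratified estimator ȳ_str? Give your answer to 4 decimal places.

Var(ȳ_str) = Σₕ Wₕ²(1 − fₕ)sₕ²/nₕ with Wₕ = Nₕ/N, N = 27313.
Small: Wₕ = 0.06092337; term = 0.06092337²·(1 − 0.01382212)·13.8/23 = 0.0021962124.
Large: Wₕ = 0.21663677; term = 0.21663677²·(1 − 0.19722833)·8.43/1167 = 2.7215298 × 10^-4.
Medium: Wₕ = 0.72243986; term = 0.72243986²·(1 − 0.22770120)·1.803/4493 = 1.6175141 × 10^-4.
Sum = 0.0026301168.
SE = √(0.0026301168) = 0.0513.

0.0513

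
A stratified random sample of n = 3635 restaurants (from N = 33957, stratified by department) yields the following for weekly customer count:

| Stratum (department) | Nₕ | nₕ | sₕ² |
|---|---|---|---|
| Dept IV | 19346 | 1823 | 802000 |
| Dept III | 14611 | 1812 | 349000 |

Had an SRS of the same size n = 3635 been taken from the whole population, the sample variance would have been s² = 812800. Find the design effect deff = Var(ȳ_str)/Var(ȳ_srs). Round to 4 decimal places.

Var(ȳ_str) = Σ Wₕ²(1−fₕ)sₕ²/nₕ with Wₕ = Nₕ/33957:
  Dept IV: (19346/33957)²·(1−1823/19346)·802000/1823 = 129.33877
  Dept III: (14611/33957)²·(1−1812/14611)·349000/1812 = 31.23666
  → Var(ȳ_str) = 160.57543.
Var(ȳ_srs) = (1 − 3635/33957)·812800/3635 = 199.6677.
deff = 160.57543 / 199.6677 = 0.8042.

0.8042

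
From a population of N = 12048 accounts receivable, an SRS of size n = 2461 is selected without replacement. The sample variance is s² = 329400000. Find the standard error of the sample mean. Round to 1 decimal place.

326.4

Under SRS without replacement, Var(ȳ) = (1 − f)·s²/n with f = n/N = 2461/12048 = 0.20426627.
Var(ȳ) = (1 − 0.20426627)·329400000/2461 = 0.79573373·133848.03 = 106507.39.
SE(ȳ) = √(106507.39) = 326.4.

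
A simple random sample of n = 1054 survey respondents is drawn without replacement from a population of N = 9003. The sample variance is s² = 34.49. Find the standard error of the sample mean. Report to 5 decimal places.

0.16998

Under SRS without replacement, Var(ȳ) = (1 − f)·s²/n with f = n/N = 1054/9003 = 0.11707209.
Var(ȳ) = (1 − 0.11707209)·34.49/1054 = 0.88292791·0.03272296 = 0.028892015.
SE(ȳ) = √(0.028892015) = 0.16998.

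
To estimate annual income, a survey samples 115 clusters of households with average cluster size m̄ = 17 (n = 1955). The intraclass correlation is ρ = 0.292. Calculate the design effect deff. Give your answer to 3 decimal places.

5.672

deff = 1 + (17 − 1)·0.292 = 1 + 4.672 = 5.672.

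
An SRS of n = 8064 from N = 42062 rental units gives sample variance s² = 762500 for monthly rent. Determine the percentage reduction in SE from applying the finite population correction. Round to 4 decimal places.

10.0954

f = n/N = 8064/42062 = 0.19171699.
SE_no-fpc = √(s²/n) = 9.7239936; SE_fpc = √((1−f)s²/n) = 8.7423138.
Ratio = √(1−f) = 0.89904561. Reduction = 100·(1 − 0.89904561) = 10.0954%.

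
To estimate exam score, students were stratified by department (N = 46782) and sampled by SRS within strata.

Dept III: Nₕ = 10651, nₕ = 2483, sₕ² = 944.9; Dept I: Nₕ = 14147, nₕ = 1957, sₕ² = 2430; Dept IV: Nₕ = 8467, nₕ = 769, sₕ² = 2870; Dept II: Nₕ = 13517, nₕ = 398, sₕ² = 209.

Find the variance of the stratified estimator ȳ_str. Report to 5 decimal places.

0.26667

Var(ȳ_str) = Σₕ Wₕ²(1 − fₕ)sₕ²/nₕ with Wₕ = Nₕ/N, N = 46782.
Dept III: Wₕ = 0.22767304; term = 0.22767304²·(1 − 0.23312365)·944.9/2483 = 0.01512717.
Dept I: Wₕ = 0.30240263; term = 0.30240263²·(1 − 0.13833322)·2430/1957 = 0.097842139.
Dept IV: Wₕ = 0.18098841; term = 0.18098841²·(1 − 0.09082320)·2870/769 = 0.11114897.
Dept II: Wₕ = 0.28893592; term = 0.28893592²·(1 − 0.02944440)·209/398 = 0.042548739.
Sum = 0.26666702.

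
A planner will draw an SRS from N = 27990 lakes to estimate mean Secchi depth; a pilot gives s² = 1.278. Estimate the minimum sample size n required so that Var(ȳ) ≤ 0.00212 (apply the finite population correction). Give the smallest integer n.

Without fpc, n₀ = s²/D = 1.278/0.00212 = 602.8302.
With fpc, (1 − n/N)·s²/n ≤ D requires n ≥ n₀/(1 + n₀/N) = 602.8302/(1 + 602.8302/27990) = 590.1206.
Rounding up, n = 591.

591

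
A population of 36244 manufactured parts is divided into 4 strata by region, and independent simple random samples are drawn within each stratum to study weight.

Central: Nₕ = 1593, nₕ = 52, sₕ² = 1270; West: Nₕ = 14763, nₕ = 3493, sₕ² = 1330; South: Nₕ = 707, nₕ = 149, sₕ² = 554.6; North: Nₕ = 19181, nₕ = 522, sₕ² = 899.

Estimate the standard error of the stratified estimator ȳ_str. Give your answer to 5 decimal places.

0.75113

Var(ȳ_str) = Σₕ Wₕ²(1 − fₕ)sₕ²/nₕ with Wₕ = Nₕ/N, N = 36244.
Central: Wₕ = 0.04395210; term = 0.04395210²·(1 − 0.03264281)·1270/52 = 0.045640096.
West: Wₕ = 0.40732259; term = 0.40732259²·(1 − 0.23660503)·1330/3493 = 0.04822579.
South: Wₕ = 0.01950668; term = 0.01950668²·(1 − 0.21074965)·554.6/149 = 0.001117828.
North: Wₕ = 0.52921863; term = 0.52921863²·(1 − 0.02721443)·899/522 = 0.46922004.
Sum = 0.56420375.
SE = √(0.56420375) = 0.75113.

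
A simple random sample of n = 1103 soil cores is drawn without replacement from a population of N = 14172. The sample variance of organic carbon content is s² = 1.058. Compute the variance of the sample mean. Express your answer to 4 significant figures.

8.845 × 10^-4

Under SRS without replacement, Var(ȳ) = (1 − f)·s²/n with f = n/N = 1103/14172 = 0.07782952.
Var(ȳ) = (1 − 0.07782952)·1.058/1103 = 0.92217048·9.5920218 × 10^-4 = 8.8454793 × 10^-4.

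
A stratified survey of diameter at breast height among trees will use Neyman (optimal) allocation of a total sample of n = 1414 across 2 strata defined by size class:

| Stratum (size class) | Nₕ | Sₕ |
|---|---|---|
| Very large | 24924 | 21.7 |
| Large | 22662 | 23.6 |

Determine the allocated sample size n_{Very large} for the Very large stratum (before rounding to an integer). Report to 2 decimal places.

710.96

Neyman allocation: nₕ = n·NₕSₕ / Σⱼ NⱼSⱼ.
Σ NⱼSⱼ = 24924·21.7 + 22662·23.6 = 1.075674 × 10^6.
n_{Very large} = 1414·24924·21.7 / (1.075674 × 10^6) = 710.96.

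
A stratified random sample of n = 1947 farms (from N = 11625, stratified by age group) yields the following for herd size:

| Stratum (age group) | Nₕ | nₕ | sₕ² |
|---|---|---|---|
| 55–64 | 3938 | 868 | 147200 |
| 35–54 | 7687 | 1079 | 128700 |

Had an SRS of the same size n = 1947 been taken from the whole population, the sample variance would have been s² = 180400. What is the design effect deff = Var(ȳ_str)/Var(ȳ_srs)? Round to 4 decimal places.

Var(ȳ_str) = Σ Wₕ²(1−fₕ)sₕ²/nₕ with Wₕ = Nₕ/11625:
  55–64: (3938/11625)²·(1−868/3938)·147200/868 = 15.171071
  35–54: (7687/11625)²·(1−1079/7687)·128700/1079 = 44.83303
  → Var(ȳ_str) = 60.004101.
Var(ȳ_srs) = (1 − 1947/11625)·180400/1947 = 77.137088.
deff = 60.004101 / 77.137088 = 0.7779.

0.7779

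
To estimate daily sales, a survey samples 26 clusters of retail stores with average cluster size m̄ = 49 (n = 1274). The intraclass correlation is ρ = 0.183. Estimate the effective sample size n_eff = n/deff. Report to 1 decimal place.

deff = 1 + (49 − 1)·0.183 = 1 + 8.784 = 9.784.
n_eff = 1274 / 9.784 = 130.2.

130.2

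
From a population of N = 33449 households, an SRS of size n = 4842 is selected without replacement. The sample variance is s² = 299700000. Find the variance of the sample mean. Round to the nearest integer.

52936

Under SRS without replacement, Var(ȳ) = (1 − f)·s²/n with f = n/N = 4842/33449 = 0.14475769.
Var(ȳ) = (1 − 0.14475769)·299700000/4842 = 0.85524231·61895.911 = 52936.002.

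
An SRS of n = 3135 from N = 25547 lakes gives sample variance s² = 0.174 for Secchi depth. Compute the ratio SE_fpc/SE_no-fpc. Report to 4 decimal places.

0.9366

f = n/N = 3135/25547 = 0.12271500.
SE_no-fpc = √(s²/n) = 0.0074499928; SE_fpc = √((1−f)s²/n) = 0.0069779235.
Ratio = √(1−f) = 0.93663494.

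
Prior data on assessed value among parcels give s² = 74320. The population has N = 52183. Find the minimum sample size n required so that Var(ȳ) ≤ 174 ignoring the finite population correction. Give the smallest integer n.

Without fpc, n₀ = s²/D = 74320/174 = 427.1264.
Rounding up, n = 428.

428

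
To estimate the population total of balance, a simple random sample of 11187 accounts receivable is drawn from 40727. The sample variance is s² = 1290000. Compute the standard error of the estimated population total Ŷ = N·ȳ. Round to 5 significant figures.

Var(Ŷ) = N²·Var(ȳ) = N²·(1 − n/N)·s²/n.
f = 11187/40727 = 0.27468264; Var(ȳ) = 0.72531736·1290000/11187 = 83.638097.
Var(Ŷ) = 40727² · 83.638097 = 1.3872955 × 10^11.
SE(Ŷ) = √(1.3872955 × 10^11) = 372460.

372460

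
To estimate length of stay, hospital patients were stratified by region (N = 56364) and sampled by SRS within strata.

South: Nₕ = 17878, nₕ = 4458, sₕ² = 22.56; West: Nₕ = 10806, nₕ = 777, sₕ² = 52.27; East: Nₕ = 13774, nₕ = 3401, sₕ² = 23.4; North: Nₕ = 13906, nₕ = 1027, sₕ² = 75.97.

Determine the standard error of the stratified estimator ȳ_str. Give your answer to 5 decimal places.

0.08460

Var(ȳ_str) = Σₕ Wₕ²(1 − fₕ)sₕ²/nₕ with Wₕ = Nₕ/N, N = 56364.
South: Wₕ = 0.31718828; term = 0.31718828²·(1 − 0.24935675)·22.56/4458 = 3.8217904 × 10^-4.
West: Wₕ = 0.19171812; term = 0.19171812²·(1 − 0.07190450)·52.27/777 = 0.0022948297.
East: Wₕ = 0.24437584; term = 0.24437584²·(1 − 0.24691448)·23.4/3401 = 3.0943545 × 10^-4.
North: Wₕ = 0.24671776; term = 0.24671776²·(1 − 0.07385301)·75.97/1027 = 0.0041701573.
Sum = 0.0071566015.
SE = √(0.0071566015) = 0.08460.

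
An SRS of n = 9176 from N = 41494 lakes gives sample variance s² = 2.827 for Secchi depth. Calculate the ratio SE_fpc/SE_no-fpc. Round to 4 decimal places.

0.8825

f = n/N = 9176/41494 = 0.22114041.
SE_no-fpc = √(s²/n) = 0.017552388; SE_fpc = √((1−f)s²/n) = 0.015490513.
Ratio = √(1−f) = 0.88253022.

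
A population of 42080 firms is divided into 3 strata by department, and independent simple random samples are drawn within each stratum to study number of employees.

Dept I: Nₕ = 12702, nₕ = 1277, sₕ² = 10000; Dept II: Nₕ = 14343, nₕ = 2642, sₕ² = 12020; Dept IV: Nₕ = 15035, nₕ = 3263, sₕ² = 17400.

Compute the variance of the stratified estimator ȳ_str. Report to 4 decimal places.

1.6060

Var(ȳ_str) = Σₕ Wₕ²(1 − fₕ)sₕ²/nₕ with Wₕ = Nₕ/N, N = 42080.
Dept I: Wₕ = 0.30185361; term = 0.30185361²·(1 − 0.10053535)·10000/1277 = 0.64177967.
Dept II: Wₕ = 0.34085076; term = 0.34085076²·(1 − 0.18420135)·12020/2642 = 0.43120439.
Dept IV: Wₕ = 0.35729563; term = 0.35729563²·(1 − 0.21702694)·17400/3263 = 0.53300882.
Sum = 1.6059929.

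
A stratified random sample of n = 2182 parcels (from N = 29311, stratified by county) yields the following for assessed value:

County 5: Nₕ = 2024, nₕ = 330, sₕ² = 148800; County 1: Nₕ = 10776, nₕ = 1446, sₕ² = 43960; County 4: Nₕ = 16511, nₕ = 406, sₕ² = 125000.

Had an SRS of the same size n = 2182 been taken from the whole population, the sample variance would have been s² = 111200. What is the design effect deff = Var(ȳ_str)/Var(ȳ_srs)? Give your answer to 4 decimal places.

Var(ȳ_str) = Σ Wₕ²(1−fₕ)sₕ²/nₕ with Wₕ = Nₕ/29311:
  County 5: (2024/29311)²·(1−330/2024)·148800/330 = 1.7994991
  County 1: (10776/29311)²·(1−1446/10776)·43960/1446 = 3.5576838
  County 4: (16511/29311)²·(1−406/16511)·125000/406 = 95.292082
  → Var(ȳ_str) = 100.64926.
Var(ȳ_srs) = (1 − 2182/29311)·111200/2182 = 47.168622.
deff = 100.64926 / 47.168622 = 2.1338.

2.1338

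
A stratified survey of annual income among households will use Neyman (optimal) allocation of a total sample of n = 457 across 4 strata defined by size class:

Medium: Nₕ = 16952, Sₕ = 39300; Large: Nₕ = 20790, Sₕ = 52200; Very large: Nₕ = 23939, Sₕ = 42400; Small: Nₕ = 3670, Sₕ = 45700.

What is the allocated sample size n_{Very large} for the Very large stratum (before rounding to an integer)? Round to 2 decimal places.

158.09

Neyman allocation: nₕ = n·NₕSₕ / Σⱼ NⱼSⱼ.
Σ NⱼSⱼ = 16952·39300 + 20790·52200 + 23939·42400 + 3670·45700 = 2.9341842 × 10^9.
n_{Very large} = 457·23939·42400 / (2.9341842 × 10^9) = 158.09.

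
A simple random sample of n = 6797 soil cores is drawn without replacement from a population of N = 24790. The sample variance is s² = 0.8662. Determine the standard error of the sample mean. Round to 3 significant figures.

Under SRS without replacement, Var(ȳ) = (1 − f)·s²/n with f = n/N = 6797/24790 = 0.27418314.
Var(ȳ) = (1 − 0.27418314)·0.8662/6797 = 0.72581686·1.2743858 × 10^-4 = 9.2497067 × 10^-5.
SE(ȳ) = √(9.2497067 × 10^-5) = 0.00962.

0.00962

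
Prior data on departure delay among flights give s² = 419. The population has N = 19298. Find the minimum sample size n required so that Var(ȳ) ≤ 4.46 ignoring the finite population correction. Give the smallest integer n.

Without fpc, n₀ = s²/D = 419/4.46 = 93.9462.
Rounding up, n = 94.

94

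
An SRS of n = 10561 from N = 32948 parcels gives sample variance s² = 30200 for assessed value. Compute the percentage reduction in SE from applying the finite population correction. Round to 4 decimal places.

f = n/N = 10561/32948 = 0.32053539.
SE_no-fpc = √(s²/n) = 1.6910286; SE_fpc = √((1−f)s²/n) = 1.3939088.
Ratio = √(1−f) = 0.82429643. Reduction = 100·(1 − 0.82429643) = 17.5704%.

17.5704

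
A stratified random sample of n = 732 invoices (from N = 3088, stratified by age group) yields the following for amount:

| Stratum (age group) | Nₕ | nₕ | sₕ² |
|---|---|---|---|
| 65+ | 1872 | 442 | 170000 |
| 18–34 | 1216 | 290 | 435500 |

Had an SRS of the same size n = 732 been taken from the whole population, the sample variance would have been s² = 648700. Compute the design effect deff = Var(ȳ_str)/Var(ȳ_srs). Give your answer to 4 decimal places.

Var(ȳ_str) = Σ Wₕ²(1−fₕ)sₕ²/nₕ with Wₕ = Nₕ/3088:
  65+: (1872/3088)²·(1−442/1872)·170000/442 = 107.9727
  18–34: (1216/3088)²·(1−290/1216)·435500/290 = 177.32915
  → Var(ȳ_str) = 285.30185.
Var(ȳ_srs) = (1 − 732/3088)·648700/732 = 676.13094.
deff = 285.30185 / 676.13094 = 0.4220.

0.4220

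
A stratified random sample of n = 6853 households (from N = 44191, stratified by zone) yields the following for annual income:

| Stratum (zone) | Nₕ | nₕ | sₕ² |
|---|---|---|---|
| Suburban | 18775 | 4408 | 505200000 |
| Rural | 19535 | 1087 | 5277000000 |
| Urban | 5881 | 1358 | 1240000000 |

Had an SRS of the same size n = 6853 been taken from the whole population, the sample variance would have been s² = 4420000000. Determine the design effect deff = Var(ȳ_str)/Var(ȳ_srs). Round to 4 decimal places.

1.6958

Var(ȳ_str) = Σ Wₕ²(1−fₕ)sₕ²/nₕ with Wₕ = Nₕ/44191:
  Suburban: (18775/44191)²·(1−4408/18775)·505200000/4408 = 15830.701
  Rural: (19535/44191)²·(1−1087/19535)·5277000000/1087 = 895885.68
  Urban: (5881/44191)²·(1−1358/5881)·1240000000/1358 = 12437.469
  → Var(ȳ_str) = 924153.85.
Var(ȳ_srs) = (1 − 6853/44191)·4420000000/6853 = 544952.64.
deff = 924153.85 / 544952.64 = 1.6958.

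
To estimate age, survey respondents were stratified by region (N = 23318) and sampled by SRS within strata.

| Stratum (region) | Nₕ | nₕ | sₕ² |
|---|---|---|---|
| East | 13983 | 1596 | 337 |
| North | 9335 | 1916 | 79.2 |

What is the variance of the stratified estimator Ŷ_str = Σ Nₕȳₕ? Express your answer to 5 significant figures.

Var(Ŷ_str) = Σₕ Nₕ²(1 − fₕ)sₕ²/nₕ.
East: 13983²·(1 − 1596/13983)·337/1596 = 3.6573246 × 10^7.
North: 9335²·(1 − 1916/9335)·79.2/1916 = 2.8627892 × 10^6.
Sum = 3.9436035 × 10^7.

3.9436 × 10^7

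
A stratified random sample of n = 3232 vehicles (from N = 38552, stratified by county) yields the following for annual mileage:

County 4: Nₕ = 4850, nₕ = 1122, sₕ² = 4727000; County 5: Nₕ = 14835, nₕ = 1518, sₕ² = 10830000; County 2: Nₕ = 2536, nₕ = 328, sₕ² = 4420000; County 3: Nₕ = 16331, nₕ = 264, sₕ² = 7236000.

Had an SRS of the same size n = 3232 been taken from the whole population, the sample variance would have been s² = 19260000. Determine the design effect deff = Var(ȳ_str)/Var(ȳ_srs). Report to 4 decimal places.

Var(ȳ_str) = Σ Wₕ²(1−fₕ)sₕ²/nₕ with Wₕ = Nₕ/38552:
  County 4: (4850/38552)²·(1−1122/4850)·4727000/1122 = 51.252678
  County 5: (14835/38552)²·(1−1518/14835)·10830000/1518 = 948.32415
  County 2: (2536/38552)²·(1−328/2536)·4420000/328 = 50.769504
  County 3: (16331/38552)²·(1−264/16331)·7236000/264 = 4838.9193
  → Var(ȳ_str) = 5889.2656.
Var(ȳ_srs) = (1 − 3232/38552)·19260000/3232 = 5459.5734.
deff = 5889.2656 / 5459.5734 = 1.0787.

1.0787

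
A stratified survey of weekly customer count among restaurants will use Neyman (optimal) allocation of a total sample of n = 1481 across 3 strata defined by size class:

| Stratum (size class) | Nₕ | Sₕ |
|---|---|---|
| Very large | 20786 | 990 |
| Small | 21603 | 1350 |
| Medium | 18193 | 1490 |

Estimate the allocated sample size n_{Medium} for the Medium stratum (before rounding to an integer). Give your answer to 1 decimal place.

Neyman allocation: nₕ = n·NₕSₕ / Σⱼ NⱼSⱼ.
Σ NⱼSⱼ = 20786·990 + 21603·1350 + 18193·1490 = 7.684976 × 10^7.
n_{Medium} = 1481·18193·1490 / (7.684976 × 10^7) = 522.4.

522.4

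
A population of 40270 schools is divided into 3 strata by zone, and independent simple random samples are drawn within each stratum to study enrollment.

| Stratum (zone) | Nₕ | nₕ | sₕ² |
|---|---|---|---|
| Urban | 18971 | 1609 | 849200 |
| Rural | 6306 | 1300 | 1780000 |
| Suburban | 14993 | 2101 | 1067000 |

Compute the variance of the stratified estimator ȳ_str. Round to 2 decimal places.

Var(ȳ_str) = Σₕ Wₕ²(1 − fₕ)sₕ²/nₕ with Wₕ = Nₕ/N, N = 40270.
Urban: Wₕ = 0.47109511; term = 0.47109511²·(1 − 0.08481366)·849200/1609 = 107.19651.
Rural: Wₕ = 0.15659300; term = 0.15659300²·(1 − 0.20615287)·1780000/1300 = 26.653743.
Suburban: Wₕ = 0.37231189; term = 0.37231189²·(1 − 0.14013206)·1067000/2101 = 60.53185.
Sum = 194.3821.

194.38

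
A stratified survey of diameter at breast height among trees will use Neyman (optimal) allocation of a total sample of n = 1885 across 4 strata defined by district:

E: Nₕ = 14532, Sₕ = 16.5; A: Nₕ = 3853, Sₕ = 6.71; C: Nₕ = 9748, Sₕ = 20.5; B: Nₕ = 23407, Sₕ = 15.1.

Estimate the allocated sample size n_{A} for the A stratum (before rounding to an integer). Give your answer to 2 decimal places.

59.51

Neyman allocation: nₕ = n·NₕSₕ / Σⱼ NⱼSⱼ.
Σ NⱼSⱼ = 14532·16.5 + 3853·6.71 + 9748·20.5 + 23407·15.1 = 818911.33.
n_{A} = 1885·3853·6.71 / 818911.33 = 59.51.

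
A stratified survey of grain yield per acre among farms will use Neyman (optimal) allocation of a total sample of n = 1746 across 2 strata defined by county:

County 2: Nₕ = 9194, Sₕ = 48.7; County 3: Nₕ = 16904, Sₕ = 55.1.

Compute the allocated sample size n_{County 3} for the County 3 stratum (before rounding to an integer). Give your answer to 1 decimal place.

1179.2

Neyman allocation: nₕ = n·NₕSₕ / Σⱼ NⱼSⱼ.
Σ NⱼSⱼ = 9194·48.7 + 16904·55.1 = 1.3791582 × 10^6.
n_{County 3} = 1746·16904·55.1 / (1.3791582 × 10^6) = 1179.2.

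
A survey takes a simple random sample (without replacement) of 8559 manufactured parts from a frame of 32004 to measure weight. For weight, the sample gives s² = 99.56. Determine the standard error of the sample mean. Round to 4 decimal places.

Under SRS without replacement, Var(ȳ) = (1 − f)·s²/n with f = n/N = 8559/32004 = 0.26743532.
Var(ȳ) = (1 − 0.26743532)·99.56/8559 = 0.73256468·0.0116322 = 0.0085213389.
SE(ȳ) = √(0.0085213389) = 0.0923.

0.0923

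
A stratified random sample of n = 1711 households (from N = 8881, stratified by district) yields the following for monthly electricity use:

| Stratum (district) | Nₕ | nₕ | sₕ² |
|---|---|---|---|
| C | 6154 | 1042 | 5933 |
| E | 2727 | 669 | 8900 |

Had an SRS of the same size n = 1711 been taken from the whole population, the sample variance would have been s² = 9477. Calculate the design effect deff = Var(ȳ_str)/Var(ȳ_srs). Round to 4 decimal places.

0.7196

Var(ȳ_str) = Σ Wₕ²(1−fₕ)sₕ²/nₕ with Wₕ = Nₕ/8881:
  C: (6154/8881)²·(1−1042/6154)·5933/1042 = 2.2710737
  E: (2727/8881)²·(1−669/2727)·8900/669 = 0.94660906
  → Var(ȳ_str) = 3.2176828.
Var(ȳ_srs) = (1 − 1711/8881)·9477/1711 = 4.4717566.
deff = 3.2176828 / 4.4717566 = 0.7196.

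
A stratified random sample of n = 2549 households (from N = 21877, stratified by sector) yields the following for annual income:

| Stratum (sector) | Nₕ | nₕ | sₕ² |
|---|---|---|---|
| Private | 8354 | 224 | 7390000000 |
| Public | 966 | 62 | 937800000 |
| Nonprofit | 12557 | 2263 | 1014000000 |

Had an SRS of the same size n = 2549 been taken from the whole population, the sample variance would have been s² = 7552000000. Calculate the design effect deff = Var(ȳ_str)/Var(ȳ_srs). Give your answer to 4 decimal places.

1.8454

Var(ȳ_str) = Σ Wₕ²(1−fₕ)sₕ²/nₕ with Wₕ = Nₕ/21877:
  Private: (8354/21877)²·(1−224/8354)·7390000000/224 = 4.681725 × 10^6
  Public: (966/21877)²·(1−62/966)·937800000/62 = 27598.696
  Nonprofit: (12557/21877)²·(1−2263/12557)·1014000000/2263 = 121017.43
  → Var(ȳ_str) = 4.8303411 × 10^6.
Var(ȳ_srs) = (1 − 2549/21877)·7552000000/2549 = 2.6175278 × 10^6.
deff = (4.8303411 × 10^6) / (2.6175278 × 10^6) = 1.8454.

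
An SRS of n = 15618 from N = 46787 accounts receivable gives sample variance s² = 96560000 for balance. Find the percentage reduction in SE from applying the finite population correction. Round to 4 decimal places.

18.3796

f = n/N = 15618/46787 = 0.33381067.
SE_no-fpc = √(s²/n) = 78.629573; SE_fpc = √((1−f)s²/n) = 64.177789.
Ratio = √(1−f) = 0.81620422. Reduction = 100·(1 − 0.81620422) = 18.3796%.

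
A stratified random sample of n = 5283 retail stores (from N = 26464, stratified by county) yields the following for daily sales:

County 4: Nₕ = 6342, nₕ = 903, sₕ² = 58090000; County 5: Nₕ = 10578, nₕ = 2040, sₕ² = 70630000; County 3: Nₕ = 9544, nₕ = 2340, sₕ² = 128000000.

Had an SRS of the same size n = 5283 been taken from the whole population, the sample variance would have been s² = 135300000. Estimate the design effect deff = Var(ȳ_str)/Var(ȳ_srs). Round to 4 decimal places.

Var(ȳ_str) = Σ Wₕ²(1−fₕ)sₕ²/nₕ with Wₕ = Nₕ/26464:
  County 4: (6342/26464)²·(1−903/6342)·58090000/903 = 3168.4579
  County 5: (10578/26464)²·(1−2040/10578)·70630000/2040 = 4464.8593
  County 3: (9544/26464)²·(1−2340/9544)·128000000/2340 = 5370.1606
  → Var(ȳ_str) = 13003.478.
Var(ȳ_srs) = (1 − 5283/26464)·135300000/5283 = 20497.843.
deff = 13003.478 / 20497.843 = 0.6344.

0.6344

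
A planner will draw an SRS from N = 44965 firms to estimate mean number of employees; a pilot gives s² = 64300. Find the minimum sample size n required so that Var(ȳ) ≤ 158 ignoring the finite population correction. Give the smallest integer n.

Without fpc, n₀ = s²/D = 64300/158 = 406.9620.
Rounding up, n = 407.

407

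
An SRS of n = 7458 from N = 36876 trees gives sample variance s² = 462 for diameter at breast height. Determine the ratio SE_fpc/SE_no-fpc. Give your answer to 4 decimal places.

f = n/N = 7458/36876 = 0.20224536.
SE_no-fpc = √(s²/n) = 0.24889135; SE_fpc = √((1−f)s²/n) = 0.22230256.
Ratio = √(1−f) = 0.89317111.

0.8932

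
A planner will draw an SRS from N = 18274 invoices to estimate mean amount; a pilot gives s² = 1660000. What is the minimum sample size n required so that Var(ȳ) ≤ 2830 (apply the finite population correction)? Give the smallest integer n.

Without fpc, n₀ = s²/D = 1660000/2830 = 586.5724.
With fpc, (1 − n/N)·s²/n ≤ D requires n ≥ n₀/(1 + n₀/N) = 586.5724/(1 + 586.5724/18274) = 568.3297.
Rounding up, n = 569.

569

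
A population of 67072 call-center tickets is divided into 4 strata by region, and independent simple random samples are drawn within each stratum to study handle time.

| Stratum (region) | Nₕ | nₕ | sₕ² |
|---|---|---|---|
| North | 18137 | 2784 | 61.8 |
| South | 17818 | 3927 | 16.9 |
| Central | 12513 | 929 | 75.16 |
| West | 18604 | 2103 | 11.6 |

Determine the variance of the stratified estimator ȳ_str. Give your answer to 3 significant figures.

Var(ȳ_str) = Σₕ Wₕ²(1 − fₕ)sₕ²/nₕ with Wₕ = Nₕ/N, N = 67072.
North: Wₕ = 0.27041090; term = 0.27041090²·(1 − 0.15349837)·61.8/2784 = 0.0013740275.
South: Wₕ = 0.26565482; term = 0.26565482²·(1 − 0.22039511)·16.9/3927 = 2.3677495 × 10^-4.
Central: Wₕ = 0.18656071; term = 0.18656071²·(1 − 0.07424279)·75.16/929 = 0.002606805.
West: Wₕ = 0.27737357; term = 0.27737357²·(1 − 0.11304021)·11.6/2103 = 3.7640276 × 10^-4.
Sum = 0.0045940102.

0.00459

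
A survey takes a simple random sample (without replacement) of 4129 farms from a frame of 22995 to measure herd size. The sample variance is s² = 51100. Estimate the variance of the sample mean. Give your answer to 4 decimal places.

Under SRS without replacement, Var(ȳ) = (1 − f)·s²/n with f = n/N = 4129/22995 = 0.17956077.
Var(ȳ) = (1 − 0.17956077)·51100/4129 = 0.82043923·12.375878 = 10.153656.

10.1537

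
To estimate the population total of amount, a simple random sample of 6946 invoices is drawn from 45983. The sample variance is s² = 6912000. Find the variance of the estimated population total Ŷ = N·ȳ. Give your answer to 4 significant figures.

Var(Ŷ) = N²·Var(ȳ) = N²·(1 − n/N)·s²/n.
f = 6946/45983 = 0.15105582; Var(ȳ) = 0.84894418·6912000/6946 = 844.78868.
Var(Ŷ) = 45983² · 844.78868 = 1.7862518 × 10^12.

1.786 × 10^12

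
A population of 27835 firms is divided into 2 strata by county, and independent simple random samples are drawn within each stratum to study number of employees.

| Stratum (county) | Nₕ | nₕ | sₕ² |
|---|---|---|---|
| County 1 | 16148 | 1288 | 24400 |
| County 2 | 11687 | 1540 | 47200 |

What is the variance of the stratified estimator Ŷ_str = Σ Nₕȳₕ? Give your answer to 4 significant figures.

8.180 × 10^9

Var(Ŷ_str) = Σₕ Nₕ²(1 − fₕ)sₕ²/nₕ.
County 1: 16148²·(1 − 1288/16148)·24400/1288 = 4.5458124 × 10^9.
County 2: 11687²·(1 − 1540/11687)·47200/1540 = 3.6346449 × 10^9.
Sum = 8.1804573 × 10^9.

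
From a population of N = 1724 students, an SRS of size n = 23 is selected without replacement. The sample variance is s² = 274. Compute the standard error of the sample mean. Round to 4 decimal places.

3.4284

Under SRS without replacement, Var(ȳ) = (1 − f)·s²/n with f = n/N = 23/1724 = 0.01334107.
Var(ȳ) = (1 − 0.01334107)·274/23 = 0.98665893·11.913043 = 11.754111.
SE(ȳ) = √(11.754111) = 3.4284.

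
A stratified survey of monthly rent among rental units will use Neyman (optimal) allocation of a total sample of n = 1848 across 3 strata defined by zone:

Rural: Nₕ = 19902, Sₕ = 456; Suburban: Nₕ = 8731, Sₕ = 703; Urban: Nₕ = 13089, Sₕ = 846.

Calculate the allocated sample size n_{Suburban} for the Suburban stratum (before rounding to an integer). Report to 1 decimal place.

431.5

Neyman allocation: nₕ = n·NₕSₕ / Σⱼ NⱼSⱼ.
Σ NⱼSⱼ = 19902·456 + 8731·703 + 13089·846 = 2.6286499 × 10^7.
n_{Suburban} = 1848·8731·703 / (2.6286499 × 10^7) = 431.5.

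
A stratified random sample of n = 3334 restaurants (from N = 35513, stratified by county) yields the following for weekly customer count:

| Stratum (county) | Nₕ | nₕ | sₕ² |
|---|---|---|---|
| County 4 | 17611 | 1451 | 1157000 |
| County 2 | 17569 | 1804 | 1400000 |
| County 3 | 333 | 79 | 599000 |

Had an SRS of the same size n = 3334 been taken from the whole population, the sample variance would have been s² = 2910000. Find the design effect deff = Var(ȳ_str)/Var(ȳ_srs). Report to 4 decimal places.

0.4437

Var(ȳ_str) = Σ Wₕ²(1−fₕ)sₕ²/nₕ with Wₕ = Nₕ/35513:
  County 4: (17611/35513)²·(1−1451/17611)·1157000/1451 = 179.93539
  County 2: (17569/35513)²·(1−1804/17569)·1400000/1804 = 170.43461
  County 3: (333/35513)²·(1−79/333)·599000/79 = 0.50851405
  → Var(ȳ_str) = 350.87851.
Var(ȳ_srs) = (1 − 3334/35513)·2910000/3334 = 790.88361.
deff = 350.87851 / 790.88361 = 0.4437.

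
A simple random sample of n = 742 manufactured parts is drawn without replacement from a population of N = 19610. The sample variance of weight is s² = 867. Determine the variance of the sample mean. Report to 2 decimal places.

Under SRS without replacement, Var(ȳ) = (1 − f)·s²/n with f = n/N = 742/19610 = 0.03783784.
Var(ȳ) = (1 − 0.03783784)·867/742 = 0.96216216·1.1684636 = 1.1242515.

1.12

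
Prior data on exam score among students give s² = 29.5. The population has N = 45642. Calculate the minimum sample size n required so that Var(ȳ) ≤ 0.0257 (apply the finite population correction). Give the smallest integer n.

1120

Without fpc, n₀ = s²/D = 29.5/0.0257 = 1147.8599.
With fpc, (1 − n/N)·s²/n ≤ D requires n ≥ n₀/(1 + n₀/N) = 1147.8599/(1 + 1147.8599/45642) = 1119.7003.
Rounding up, n = 1120.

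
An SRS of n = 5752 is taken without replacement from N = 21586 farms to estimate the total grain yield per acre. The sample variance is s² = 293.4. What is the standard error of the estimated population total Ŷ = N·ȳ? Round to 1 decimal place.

Var(Ŷ) = N²·Var(ȳ) = N²·(1 − n/N)·s²/n.
f = 5752/21586 = 0.26646901; Var(ȳ) = 0.73353099·293.4/5752 = 0.037416202.
Var(Ŷ) = 21586² · 0.037416202 = 1.7434281 × 10^7.
SE(Ŷ) = √(1.7434281 × 10^7) = 4175.4.

4175.4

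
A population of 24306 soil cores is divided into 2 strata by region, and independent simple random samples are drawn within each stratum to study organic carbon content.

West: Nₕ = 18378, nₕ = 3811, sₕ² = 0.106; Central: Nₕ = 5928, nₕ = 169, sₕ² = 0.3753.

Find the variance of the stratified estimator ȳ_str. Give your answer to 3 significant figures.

Var(ȳ_str) = Σₕ Wₕ²(1 − fₕ)sₕ²/nₕ with Wₕ = Nₕ/N, N = 24306.
West: Wₕ = 0.75610960; term = 0.75610960²·(1 − 0.20736750)·0.106/3811 = 1.2603997 × 10^-5.
Central: Wₕ = 0.24389040; term = 0.24389040²·(1 − 0.02850877)·0.3753/169 = 1.2832762 × 10^-4.
Sum = 1.4093162 × 10^-4.

1.41 × 10^-4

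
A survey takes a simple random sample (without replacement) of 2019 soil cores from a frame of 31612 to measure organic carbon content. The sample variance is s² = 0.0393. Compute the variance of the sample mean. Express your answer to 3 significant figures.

1.82 × 10^-5

Under SRS without replacement, Var(ȳ) = (1 − f)·s²/n with f = n/N = 2019/31612 = 0.06386815.
Var(ȳ) = (1 − 0.06386815)·0.0393/2019 = 0.93613185·1.9465082 × 10^-5 = 1.8221883 × 10^-5.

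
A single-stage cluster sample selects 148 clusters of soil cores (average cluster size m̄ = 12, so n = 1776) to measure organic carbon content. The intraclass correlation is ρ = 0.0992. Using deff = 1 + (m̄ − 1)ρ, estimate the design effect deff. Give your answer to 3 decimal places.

deff = 1 + (12 − 1)·0.0992 = 1 + 1.0912 = 2.0912.

2.091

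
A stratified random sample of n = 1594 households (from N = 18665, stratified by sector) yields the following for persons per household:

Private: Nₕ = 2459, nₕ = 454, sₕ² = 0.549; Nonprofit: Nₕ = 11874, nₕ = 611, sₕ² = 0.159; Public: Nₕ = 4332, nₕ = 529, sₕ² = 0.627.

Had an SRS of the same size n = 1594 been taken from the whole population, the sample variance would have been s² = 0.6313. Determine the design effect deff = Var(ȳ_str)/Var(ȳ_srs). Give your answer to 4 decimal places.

Var(ȳ_str) = Σ Wₕ²(1−fₕ)sₕ²/nₕ with Wₕ = Nₕ/18665:
  Private: (2459/18665)²·(1−454/2459)·0.549/454 = 1.7113286 × 10^-5
  Nonprofit: (11874/18665)²·(1−611/11874)·0.159/611 = 9.989668 × 10^-5
  Public: (4332/18665)²·(1−529/4332)·0.627/529 = 5.6049359 × 10^-5
  → Var(ȳ_str) = 1.7305933 × 10^-4.
Var(ȳ_srs) = (1 − 1594/18665)·0.6313/1594 = 3.6222502 × 10^-4.
deff = (1.7305933 × 10^-4) / (3.6222502 × 10^-4) = 0.4778.

0.4778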